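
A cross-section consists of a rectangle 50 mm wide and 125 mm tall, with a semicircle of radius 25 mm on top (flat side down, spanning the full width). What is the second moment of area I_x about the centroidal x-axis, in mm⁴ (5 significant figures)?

I_x ≈ 1.2716 × 10⁷ mm⁴

Break the section into simple shapes (no overlaps), measuring from the bottom-left corner of the bounding box.
Rectangular body: 50 × 125, A = 6 250 mm², y = 62.5 mm, Ī = 8 138 021 mm⁴.
Semicircular cap: semicircle r = 25, A = 981.7477 mm², y = 135.6103 mm, Ī = 42873.81 mm⁴.
Centroid: ȳ = ΣA·y / ΣA = 72.42511 mm.
Transfer each piece to the centroidal x-axis using Ī + A·d² with d = y − 72.42511:
  rectangular body: d = -9.925111 mm → contributes +8 753 695 mm⁴
  semicircular cap: d = 63.18522 mm → contributes +3 962 376 mm⁴
Total I = 12 716 070 mm⁴.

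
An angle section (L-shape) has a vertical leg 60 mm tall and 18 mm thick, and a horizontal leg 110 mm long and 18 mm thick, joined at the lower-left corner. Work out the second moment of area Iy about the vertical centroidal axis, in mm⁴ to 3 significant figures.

Iy ≈ 3.17 × 10⁶ mm⁴

Decompose the section into non-overlapping parts with the origin at the bottom-left of its bounding rectangle.
Vertical leg: 18 × 60, A = 1 080 mm², x = 9 mm, Ī = 29 160 mm⁴.
Horizontal leg (remainder): 92 × 18, A = 1 656 mm², x = 64 mm, Ī = 1 168 032 mm⁴.
Centroid: x̄ = ΣA·x / ΣA = 42.289 mm.
Transfer each piece to the vertical centroidal axis using Ī + A·d² with d = x − 42.289:
  vertical leg: d = -33.289 mm → contributes +1 226 004 mm⁴
  horizontal leg (remainder): d = 21.711 mm → contributes +1 948 583 mm⁴
Total I = 3 174 587 mm⁴.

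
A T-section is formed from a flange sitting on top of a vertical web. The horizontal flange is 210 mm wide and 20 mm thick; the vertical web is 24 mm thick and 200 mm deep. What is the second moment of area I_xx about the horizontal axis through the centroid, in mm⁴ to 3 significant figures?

I_xx ≈ 4.32 × 10⁷ mm⁴

Split into non-overlapping primitives; take the origin at the lower-left of the bounding box.
Flange: 210 × 20, A = 4 200 mm², y = 210 mm, Ī = 140 000 mm⁴.
Web: 24 × 200, A = 4 800 mm², y = 100 mm, Ī = 16 000 000 mm⁴.
Centroid: ȳ = ΣA·y / ΣA = 151.33 mm.
Transfer each piece to the horizontal axis through the centroid using Ī + A·d² with d = y − 151.33:
  flange: d = 58.667 mm → contributes +14 595 467 mm⁴
  web: d = -51.333 mm → contributes +28 648 533 mm⁴
Total I = 43 244 000 mm⁴.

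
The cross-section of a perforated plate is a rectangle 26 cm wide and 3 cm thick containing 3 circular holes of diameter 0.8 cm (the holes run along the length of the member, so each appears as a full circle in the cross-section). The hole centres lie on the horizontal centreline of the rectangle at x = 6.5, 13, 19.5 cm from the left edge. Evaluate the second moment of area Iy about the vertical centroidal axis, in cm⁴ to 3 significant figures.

Decompose the section into non-overlapping parts with the origin at the bottom-left of its bounding rectangle.
Plate: 26 × 3, A = 78 cm², x = 13 cm, Ī = 4 394 cm⁴.
Hole 1 (subtracted): ⌀0.8, A = 0.50265 cm², x = 6.5 cm, Ī = 0.020106 cm⁴.
Hole 2 (subtracted): ⌀0.8, A = 0.50265 cm², x = 13 cm, Ī = 0.020106 cm⁴.
Hole 3 (subtracted): ⌀0.8, A = 0.50265 cm², x = 19.5 cm, Ī = 0.020106 cm⁴.
By symmetry the centroid is at mid-width, x̄ = 13 cm.
Transfer each piece to the vertical centroidal axis using Ī + A·d² with d = x − 13:
  plate: d = 0 cm → contributes +4 394 cm⁴
  hole 1: d = -6.5 cm → contributes −21.257 cm⁴
  hole 2: d = 0 cm → contributes −0.020106 cm⁴
  hole 3: d = 6.5 cm → contributes −21.257 cm⁴
Total I = 4351.5 cm⁴.

Iy ≈ 4350 cm⁴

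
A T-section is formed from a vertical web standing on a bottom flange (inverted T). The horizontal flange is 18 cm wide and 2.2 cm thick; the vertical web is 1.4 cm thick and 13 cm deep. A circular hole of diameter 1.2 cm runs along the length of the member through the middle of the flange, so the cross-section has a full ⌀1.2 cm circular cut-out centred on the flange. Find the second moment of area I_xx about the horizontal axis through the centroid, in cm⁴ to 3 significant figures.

I_xx ≈ 986 cm⁴

Decompose the section into non-overlapping parts with the origin at the bottom-left of its bounding rectangle.
Flange: 18 × 2.2, A = 39.6 cm², y = 1.1 cm, Ī = 15.972 cm⁴.
Web: 1.4 × 13, A = 18.2 cm², y = 8.7 cm, Ī = 256.32 cm⁴.
Hole (subtracted): ⌀1.2, A = 1.131 cm², y = 1.1 cm, Ī = 0.10179 cm⁴.
Centroid: ȳ = ΣA·y / ΣA = 3.5408 cm.
Transfer each piece to the horizontal axis through the centroid using Ī + A·d² with d = y − 3.5408:
  flange: d = -2.4408 cm → contributes +251.9 cm⁴
  web: d = 5.1592 cm → contributes +740.74 cm⁴
  hole: d = -2.4408 cm → contributes −6.8398 cm⁴
Total I = 985.8 cm⁴.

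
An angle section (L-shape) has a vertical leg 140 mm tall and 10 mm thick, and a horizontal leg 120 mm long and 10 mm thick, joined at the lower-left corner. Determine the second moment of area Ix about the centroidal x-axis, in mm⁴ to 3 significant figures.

Treat the section as a set of non-overlapping primitives; coordinates are from the bounding-box lower-left.
Vertical leg: 10 × 140, A = 1 400 mm², y = 70 mm, Ī = 2 286 667 mm⁴.
Horizontal leg (remainder): 110 × 10, A = 1 100 mm², y = 5 mm, Ī = 9166.7 mm⁴.
Centroid: ȳ = ΣA·y / ΣA = 41.4 mm.
Transfer each piece to the centroidal x-axis using Ī + A·d² with d = y − 41.4:
  vertical leg: d = 28.6 mm → contributes +3 431 811 mm⁴
  horizontal leg (remainder): d = -36.4 mm → contributes +1 466 623 mm⁴
Total I = 4 898 433 mm⁴.

Ix ≈ 4.90 × 10⁶ mm⁴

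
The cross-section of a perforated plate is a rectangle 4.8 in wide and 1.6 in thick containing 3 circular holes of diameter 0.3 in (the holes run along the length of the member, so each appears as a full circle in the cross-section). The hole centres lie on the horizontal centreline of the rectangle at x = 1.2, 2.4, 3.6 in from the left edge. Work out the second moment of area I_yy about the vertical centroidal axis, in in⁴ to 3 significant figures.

I_yy ≈ 14.5 in⁴

Decompose the section into non-overlapping parts with the origin at the bottom-left of its bounding rectangle.
Plate: 4.8 × 1.6, A = 7.68 in², x = 2.4 in, Ī = 14.746 in⁴.
Hole 1 (subtracted): ⌀0.3, A = 0.070686 in², x = 1.2 in, Ī = 0.00039761 in⁴.
Hole 2 (subtracted): ⌀0.3, A = 0.070686 in², x = 2.4 in, Ī = 0.00039761 in⁴.
Hole 3 (subtracted): ⌀0.3, A = 0.070686 in², x = 3.6 in, Ī = 0.00039761 in⁴.
By symmetry the centroid is at mid-width, x̄ = 2.4 in.
Transfer each piece to the vertical centroidal axis using Ī + A·d² with d = x − 2.4:
  plate: d = 0 in → contributes +14.746 in⁴
  hole 1: d = -1.2 in → contributes −0.10219 in⁴
  hole 2: d = 0 in → contributes −0.00039761 in⁴
  hole 3: d = 1.2 in → contributes −0.10219 in⁴
Total I = 14.541 in⁴.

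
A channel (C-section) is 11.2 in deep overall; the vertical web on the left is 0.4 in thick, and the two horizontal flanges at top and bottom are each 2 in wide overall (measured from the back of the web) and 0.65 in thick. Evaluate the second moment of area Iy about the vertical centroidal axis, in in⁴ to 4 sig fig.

Break the section into simple shapes (no overlaps), measuring from the bottom-left corner of the bounding box.
Web: 0.4 × 11.2, A = 4.48 in², x = 0.2 in, Ī = 0.0597333 in⁴.
Top flange (beyond web): 1.6 × 0.65, A = 1.04 in², x = 1.2 in, Ī = 0.221867 in⁴.
Bottom flange (beyond web): 1.6 × 0.65, A = 1.04 in², x = 1.2 in, Ī = 0.221867 in⁴.
Centroid: x̄ = ΣA·x / ΣA = 0.517073 in.
Transfer each piece to the vertical centroidal axis using Ī + A·d² with d = x − 0.517073:
  web: d = -0.317073 in → contributes +0.510132 in⁴
  top flange (beyond web): d = 0.682927 in → contributes +0.706911 in⁴
  bottom flange (beyond web): d = 0.682927 in → contributes +0.706911 in⁴
Total I = 1.92395 in⁴.

Iy ≈ 1.924 in⁴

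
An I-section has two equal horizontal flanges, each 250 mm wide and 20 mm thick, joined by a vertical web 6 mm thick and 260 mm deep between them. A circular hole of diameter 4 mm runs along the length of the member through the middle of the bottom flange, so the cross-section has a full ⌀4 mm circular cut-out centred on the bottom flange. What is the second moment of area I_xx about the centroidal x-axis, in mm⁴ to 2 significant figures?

Break the section into simple shapes (no overlaps), measuring from the bottom-left corner of the bounding box.
Bottom flange: 250 × 20, A = 5 000 mm², y = 10 mm, Ī = 166 667 mm⁴.
Web: 6 × 260, A = 1 560 mm², y = 150 mm, Ī = 8 788 000 mm⁴.
Top flange: 250 × 20, A = 5 000 mm², y = 290 mm, Ī = 166 667 mm⁴.
Hole (subtracted): ⌀4, A = 12.57 mm², y = 10 mm, Ī = 12.57 mm⁴.
Centroid: ȳ = ΣA·y / ΣA = 150.2 mm.
Transfer each piece to the centroidal x-axis using Ī + A·d² with d = y − 150.2:
  bottom flange: d = -140.2 mm → contributes +98 380 078 mm⁴
  web: d = -0.1524 mm → contributes +8 788 036 mm⁴
  top flange: d = 139.8 mm → contributes +97 953 488 mm⁴
  hole: d = -140.2 mm → contributes −246 850 mm⁴
Total I = 204 874 752 mm⁴.

I_xx ≈ 2.0 × 10⁸ mm⁴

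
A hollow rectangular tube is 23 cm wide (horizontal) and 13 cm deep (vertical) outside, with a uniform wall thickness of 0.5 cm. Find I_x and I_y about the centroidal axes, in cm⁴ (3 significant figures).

Decompose the section into non-overlapping parts with the origin at the bottom-left of its bounding rectangle.
Outer rectangle: 23 × 13, A = 299 cm², y = 6.5 cm, Ī = 4210.9 cm⁴.
Inner void (subtracted): 22 × 12, A = 264 cm², y = 6.5 cm, Ī = 3 168 cm⁴.
By symmetry the centroid is at mid-height, ȳ = 6.5 cm.
All pieces are centred on the centroidal x-axis, so I = ΣĪ (holes subtracted) = 1042.9 cm⁴.
Repeating about the centroidal y-axis gives I_y = 2532.9 cm⁴.

I_x ≈ 1040 cm⁴, I_y ≈ 2530 cm⁴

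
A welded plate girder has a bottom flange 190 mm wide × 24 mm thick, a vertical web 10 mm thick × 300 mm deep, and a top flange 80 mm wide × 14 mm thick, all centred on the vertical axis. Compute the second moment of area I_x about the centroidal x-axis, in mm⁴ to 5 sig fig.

Decompose the section into non-overlapping parts with the origin at the bottom-left of its bounding rectangle.
Bottom plate: 190 × 24, A = 4 560 mm², y = 12 mm, Ī = 218 880 mm⁴.
Web plate: 10 × 300, A = 3 000 mm², y = 174 mm, Ī = 22 500 000 mm⁴.
Top plate: 80 × 14, A = 1 120 mm², y = 331 mm, Ī = 18293.33 mm⁴.
Centroid: ȳ = ΣA·y / ΣA = 109.1521 mm.
Transfer each piece to the centroidal x-axis using Ī + A·d² with d = y − 109.1521:
  bottom plate: d = -97.15207 mm → contributes +43 258 556 mm⁴
  web plate: d = 64.84793 mm → contributes +35 115 761 mm⁴
  top plate: d = 221.8479 mm → contributes +55 140 776 mm⁴
Total I = 133 515 093 mm⁴.

I_x ≈ 1.3352 × 10⁸ mm⁴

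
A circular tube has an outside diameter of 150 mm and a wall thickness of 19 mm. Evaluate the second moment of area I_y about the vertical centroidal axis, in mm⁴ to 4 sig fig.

Treat the section as a set of non-overlapping primitives; coordinates are from the bounding-box lower-left.
Outer circle: ⌀150, A = 17671.5 mm², x = 75 mm, Ī = 24 850 489 mm⁴.
Bore (subtracted): ⌀112, A = 9852.03 mm², x = 75 mm, Ī = 7 723 995 mm⁴.
By symmetry the centroid is at mid-width, x̄ = 75 mm.
All pieces are centred on the vertical centroidal axis, so I = ΣĪ (holes subtracted) = 17 126 494 mm⁴.

I_y ≈ 1.713 × 10⁷ mm⁴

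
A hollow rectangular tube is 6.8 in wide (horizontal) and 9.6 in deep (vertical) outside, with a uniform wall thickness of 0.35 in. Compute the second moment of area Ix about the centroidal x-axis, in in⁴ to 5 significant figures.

Ix ≈ 142.99 in⁴

Break the section into simple shapes (no overlaps), measuring from the bottom-left corner of the bounding box.
Outer rectangle: 6.8 × 9.6, A = 65.28 in², y = 4.8 in, Ī = 501.3504 in⁴.
Inner void (subtracted): 6.1 × 8.9, A = 54.29 in², y = 4.8 in, Ī = 358.3592 in⁴.
By symmetry the centroid is at mid-height, ȳ = 4.8 in.
All pieces are centred on the centroidal x-axis, so I = ΣĪ (holes subtracted) = 142.9912 in⁴.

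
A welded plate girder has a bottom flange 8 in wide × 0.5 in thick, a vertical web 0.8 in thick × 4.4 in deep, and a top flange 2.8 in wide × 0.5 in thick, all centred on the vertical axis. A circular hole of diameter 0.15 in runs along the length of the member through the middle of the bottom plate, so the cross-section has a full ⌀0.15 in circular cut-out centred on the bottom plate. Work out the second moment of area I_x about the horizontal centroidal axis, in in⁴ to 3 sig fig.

Treat the section as a set of non-overlapping primitives; coordinates are from the bounding-box lower-left.
Bottom plate: 8 × 0.5, A = 4 in², y = 0.25 in, Ī = 0.083333 in⁴.
Web plate: 0.8 × 4.4, A = 3.52 in², y = 2.7 in, Ī = 5.6789 in⁴.
Top plate: 2.8 × 0.5, A = 1.4 in², y = 5.15 in, Ī = 0.029167 in⁴.
Hole (subtracted): ⌀0.15, A = 0.017671 in², y = 0.25 in, Ī = 0.00002485 in⁴.
Centroid: ȳ = ΣA·y / ΣA = 1.9893 in.
Transfer each piece to the horizontal centroidal axis using Ī + A·d² with d = y − 1.9893:
  bottom plate: d = -1.7393 in → contributes +12.184 in⁴
  web plate: d = 0.71068 in → contributes +7.4568 in⁴
  top plate: d = 3.1607 in → contributes +14.015 in⁴
  hole: d = -1.7393 in → contributes −0.053485 in⁴
Total I = 33.603 in⁴.

I_x ≈ 33.6 in⁴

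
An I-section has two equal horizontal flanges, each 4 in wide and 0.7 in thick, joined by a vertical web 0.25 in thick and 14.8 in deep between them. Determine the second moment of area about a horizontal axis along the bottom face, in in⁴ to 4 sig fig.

I_base ≈ 1014 in⁴

Break the section into simple shapes (no overlaps), measuring from the bottom-left corner of the bounding box.
Bottom flange: 4 × 0.7, A = 2.8 in², y = 0.35 in, Ī = 0.114333 in⁴.
Web: 0.25 × 14.8, A = 3.7 in², y = 8.1 in, Ī = 67.5373 in⁴.
Top flange: 4 × 0.7, A = 2.8 in², y = 15.85 in, Ī = 0.114333 in⁴.
Transfer each piece to the base of the section using Ī + A·d² with d = y − 0:
  bottom flange: d = 0.35 in → contributes +0.457333 in⁴
  web: d = 8.1 in → contributes +310.294 in⁴
  top flange: d = 15.85 in → contributes +703.537 in⁴
Total I = 1014.29 in⁴.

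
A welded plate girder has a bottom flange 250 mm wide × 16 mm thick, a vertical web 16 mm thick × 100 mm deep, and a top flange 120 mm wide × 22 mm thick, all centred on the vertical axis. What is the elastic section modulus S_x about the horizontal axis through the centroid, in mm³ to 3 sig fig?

S_x ≈ 3.00 × 10⁵ mm³

Treat the section as a set of non-overlapping primitives; coordinates are from the bounding-box lower-left.
Bottom plate: 250 × 16, A = 4 000 mm², y = 8 mm, Ī = 85 333 mm⁴.
Web plate: 16 × 100, A = 1 600 mm², y = 66 mm, Ī = 1 333 333 mm⁴.
Top plate: 120 × 22, A = 2 640 mm², y = 127 mm, Ī = 106 480 mm⁴.
Centroid: ȳ = ΣA·y / ΣA = 57.388 mm.
Transfer each piece to the horizontal axis through the centroid using Ī + A·d² with d = y − 57.388:
  bottom plate: d = -49.388 mm → contributes +9 842 170 mm⁴
  web plate: d = 8.6117 mm → contributes +1 451 990 mm⁴
  top plate: d = 69.612 mm → contributes +12 899 344 mm⁴
Total I = 24 193 504 mm⁴.
Extreme fibre distance c = 80.612 mm; S = I/c = 300 124 mm³.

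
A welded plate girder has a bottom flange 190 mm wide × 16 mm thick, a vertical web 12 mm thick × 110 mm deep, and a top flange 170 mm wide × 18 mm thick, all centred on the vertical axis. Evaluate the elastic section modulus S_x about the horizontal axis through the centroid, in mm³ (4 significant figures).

S_x ≈ 3.601 × 10⁵ mm³

Split into non-overlapping primitives; take the origin at the lower-left of the bounding box.
Bottom plate: 190 × 16, A = 3 040 mm², y = 8 mm, Ī = 64853.3 mm⁴.
Web plate: 12 × 110, A = 1 320 mm², y = 71 mm, Ī = 1 331 000 mm⁴.
Top plate: 170 × 18, A = 3 060 mm², y = 135 mm, Ī = 82 620 mm⁴.
Centroid: ȳ = ΣA·y / ΣA = 71.5822 mm.
Transfer each piece to the horizontal axis through the centroid using Ī + A·d² with d = y − 71.5822:
  bottom plate: d = -63.5822 mm → contributes +12 354 654 mm⁴
  web plate: d = -0.58221 mm → contributes +1 331 447 mm⁴
  top plate: d = 63.4178 mm → contributes +12 389 377 mm⁴
Total I = 26 075 478 mm⁴.
Extreme fibre distance c = 72.4178 mm; S = I/c = 360 070 mm³.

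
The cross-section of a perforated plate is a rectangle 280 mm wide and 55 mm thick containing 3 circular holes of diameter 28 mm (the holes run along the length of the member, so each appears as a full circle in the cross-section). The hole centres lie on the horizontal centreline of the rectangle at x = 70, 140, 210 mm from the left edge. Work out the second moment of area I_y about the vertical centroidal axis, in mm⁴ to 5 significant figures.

Split into non-overlapping primitives; take the origin at the lower-left of the bounding box.
Plate: 280 × 55, A = 15 400 mm², x = 140 mm, Ī = 100 613 333 mm⁴.
Hole 1 (subtracted): ⌀28, A = 615.7522 mm², x = 70 mm, Ī = 30171.86 mm⁴.
Hole 2 (subtracted): ⌀28, A = 615.7522 mm², x = 140 mm, Ī = 30171.86 mm⁴.
Hole 3 (subtracted): ⌀28, A = 615.7522 mm², x = 210 mm, Ī = 30171.86 mm⁴.
By symmetry the centroid is at mid-width, x̄ = 140 mm.
Transfer each piece to the vertical centroidal axis using Ī + A·d² with d = x − 140:
  plate: d = 0 mm → contributes +100 613 333 mm⁴
  hole 1: d = -70 mm → contributes −3 047 357 mm⁴
  hole 2: d = 0 mm → contributes −30171.86 mm⁴
  hole 3: d = 70 mm → contributes −3 047 357 mm⁴
Total I = 94 488 447 mm⁴.

I_y ≈ 9.4488 × 10⁷ mm⁴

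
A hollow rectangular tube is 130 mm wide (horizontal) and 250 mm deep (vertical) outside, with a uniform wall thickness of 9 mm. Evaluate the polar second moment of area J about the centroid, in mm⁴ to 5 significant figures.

J ≈ 7.1333 × 10⁷ mm⁴

Decompose the section into non-overlapping parts with the origin at the bottom-left of its bounding rectangle.
Outer rectangle: 130 × 250, A = 32 500 mm², y = 125 mm, Ī = 169 270 833 mm⁴.
Inner void (subtracted): 112 × 232, A = 25 984 mm², y = 125 mm, Ī = 116 546 901 mm⁴.
By symmetry the centroid is at mid-height, ȳ = 125 mm.
All pieces are centred on the centroidal x-axis, so I = ΣĪ (holes subtracted) = 52 723 932 mm⁴.
Repeating about the centroidal y-axis gives I_y = 18 608 892 mm⁴.
Polar second moment: J = I_x + I_y = 71 332 824 mm⁴.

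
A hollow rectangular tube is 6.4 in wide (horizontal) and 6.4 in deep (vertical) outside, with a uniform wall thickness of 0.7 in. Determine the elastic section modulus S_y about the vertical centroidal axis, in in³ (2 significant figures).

S_y ≈ 27 in³

Split into non-overlapping primitives; take the origin at the lower-left of the bounding box.
Outer rectangle: 6.4 × 6.4, A = 40.96 in², x = 3.2 in, Ī = 139.8 in⁴.
Inner void (subtracted): 5 × 5, A = 25 in², x = 3.2 in, Ī = 52.08 in⁴.
By symmetry the centroid is at mid-width, x̄ = 3.2 in.
All pieces are centred on the vertical centroidal axis, so I = ΣĪ (holes subtracted) = 87.73 in⁴.
Extreme fibre distance c = 3.2 in; S = I/c = 27.41 in³.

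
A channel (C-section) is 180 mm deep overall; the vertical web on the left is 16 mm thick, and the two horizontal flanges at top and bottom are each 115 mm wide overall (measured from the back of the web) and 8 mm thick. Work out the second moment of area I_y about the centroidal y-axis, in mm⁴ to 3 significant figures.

I_y ≈ 4.73 × 10⁶ mm⁴

Decompose the section into non-overlapping parts with the origin at the bottom-left of its bounding rectangle.
Web: 16 × 180, A = 2 880 mm², x = 8 mm, Ī = 61 440 mm⁴.
Top flange (beyond web): 99 × 8, A = 792 mm², x = 65.5 mm, Ī = 646 866 mm⁴.
Bottom flange (beyond web): 99 × 8, A = 792 mm², x = 65.5 mm, Ī = 646 866 mm⁴.
Centroid: x̄ = ΣA·x / ΣA = 28.403 mm.
Transfer each piece to the centroidal y-axis using Ī + A·d² with d = x − 28.403:
  web: d = -20.403 mm → contributes +1 260 360 mm⁴
  top flange (beyond web): d = 37.097 mm → contributes +1 736 793 mm⁴
  bottom flange (beyond web): d = 37.097 mm → contributes +1 736 793 mm⁴
Total I = 4 733 946 mm⁴.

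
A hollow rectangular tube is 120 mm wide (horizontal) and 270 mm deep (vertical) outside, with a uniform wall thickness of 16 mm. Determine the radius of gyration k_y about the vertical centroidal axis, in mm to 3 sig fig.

Break the section into simple shapes (no overlaps), measuring from the bottom-left corner of the bounding box.
Outer rectangle: 120 × 270, A = 32 400 mm², x = 60 mm, Ī = 38 880 000 mm⁴.
Inner void (subtracted): 88 × 238, A = 20 944 mm², x = 60 mm, Ī = 13 515 861 mm⁴.
By symmetry the centroid is at mid-width, x̄ = 60 mm.
All pieces are centred on the vertical centroidal axis, so I = ΣĪ (holes subtracted) = 25 364 139 mm⁴.
Radius of gyration: k = √(I/A) = √(25 364 139 / 11 456) = 47.054 mm.

k_y ≈ 47.1 mm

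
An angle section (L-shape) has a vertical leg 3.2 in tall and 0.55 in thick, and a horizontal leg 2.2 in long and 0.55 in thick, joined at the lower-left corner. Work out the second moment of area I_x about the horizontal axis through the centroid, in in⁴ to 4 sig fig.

Break the section into simple shapes (no overlaps), measuring from the bottom-left corner of the bounding box.
Vertical leg: 0.55 × 3.2, A = 1.76 in², y = 1.6 in, Ī = 1.50187 in⁴.
Horizontal leg (remainder): 1.65 × 0.55, A = 0.9075 in², y = 0.275 in, Ī = 0.0228766 in⁴.
Centroid: ȳ = ΣA·y / ΣA = 1.14923 in.
Transfer each piece to the horizontal axis through the centroid using Ī + A·d² with d = y − 1.14923:
  vertical leg: d = 0.450773 in → contributes +1.85949 in⁴
  horizontal leg (remainder): d = -0.874227 in → contributes +0.716454 in⁴
Total I = 2.57595 in⁴.

I_x ≈ 2.576 in⁴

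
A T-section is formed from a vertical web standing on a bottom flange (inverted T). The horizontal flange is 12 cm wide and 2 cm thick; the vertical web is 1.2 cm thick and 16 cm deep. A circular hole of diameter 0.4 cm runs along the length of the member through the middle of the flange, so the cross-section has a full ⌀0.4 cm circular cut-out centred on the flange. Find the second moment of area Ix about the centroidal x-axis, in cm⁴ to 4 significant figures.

Treat the section as a set of non-overlapping primitives; coordinates are from the bounding-box lower-left.
Flange: 12 × 2, A = 24 cm², y = 1 cm, Ī = 8 cm⁴.
Web: 1.2 × 16, A = 19.2 cm², y = 10 cm, Ī = 409.6 cm⁴.
Hole (subtracted): ⌀0.4, A = 0.125664 cm², y = 1 cm, Ī = 0.00125664 cm⁴.
Centroid: ȳ = ΣA·y / ΣA = 5.01167 cm.
Transfer each piece to the centroidal x-axis using Ī + A·d² with d = y − 5.01167:
  flange: d = -4.01167 cm → contributes +394.244 cm⁴
  web: d = 4.98833 cm → contributes +887.362 cm⁴
  hole: d = -4.01167 cm → contributes −2.02362 cm⁴
Total I = 1279.58 cm⁴.

Ix ≈ 1280 cm⁴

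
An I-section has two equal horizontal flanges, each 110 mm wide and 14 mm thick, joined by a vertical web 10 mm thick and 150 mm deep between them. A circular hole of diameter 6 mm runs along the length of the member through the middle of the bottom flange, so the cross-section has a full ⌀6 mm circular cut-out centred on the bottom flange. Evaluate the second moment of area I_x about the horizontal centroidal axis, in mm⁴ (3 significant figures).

Break the section into simple shapes (no overlaps), measuring from the bottom-left corner of the bounding box.
Bottom flange: 110 × 14, A = 1 540 mm², y = 7 mm, Ī = 25 153 mm⁴.
Web: 10 × 150, A = 1 500 mm², y = 89 mm, Ī = 2 812 500 mm⁴.
Top flange: 110 × 14, A = 1 540 mm², y = 171 mm, Ī = 25 153 mm⁴.
Hole (subtracted): ⌀6, A = 28.274 mm², y = 7 mm, Ī = 63.617 mm⁴.
Centroid: ȳ = ΣA·y / ΣA = 89.509 mm.
Transfer each piece to the horizontal centroidal axis using Ī + A·d² with d = y − 89.509:
  bottom flange: d = -82.509 mm → contributes +10 509 158 mm⁴
  web: d = -0.50937 mm → contributes +2 812 889 mm⁴
  top flange: d = 81.491 mm → contributes +10 251 867 mm⁴
  hole: d = -82.509 mm → contributes −192 550 mm⁴
Total I = 23 381 365 mm⁴.

I_x ≈ 2.34 × 10⁷ mm⁴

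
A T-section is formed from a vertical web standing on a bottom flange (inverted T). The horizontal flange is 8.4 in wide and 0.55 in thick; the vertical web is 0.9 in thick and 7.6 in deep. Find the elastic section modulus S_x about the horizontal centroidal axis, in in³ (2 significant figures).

S_x ≈ 14 in³

Break the section into simple shapes (no overlaps), measuring from the bottom-left corner of the bounding box.
Flange: 8.4 × 0.55, A = 4.62 in², y = 0.275 in, Ī = 0.1165 in⁴.
Web: 0.9 × 7.6, A = 6.84 in², y = 4.35 in, Ī = 32.92 in⁴.
Centroid: ȳ = ΣA·y / ΣA = 2.707 in.
Transfer each piece to the horizontal centroidal axis using Ī + A·d² with d = y − 2.707:
  flange: d = -2.432 in → contributes +27.45 in⁴
  web: d = 1.643 in → contributes +51.38 in⁴
Total I = 78.83 in⁴.
Extreme fibre distance c = 5.443 in; S = I/c = 14.48 in³.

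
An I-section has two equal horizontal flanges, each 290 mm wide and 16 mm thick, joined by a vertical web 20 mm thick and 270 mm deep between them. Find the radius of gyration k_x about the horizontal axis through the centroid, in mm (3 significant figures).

Break the section into simple shapes (no overlaps), measuring from the bottom-left corner of the bounding box.
Bottom flange: 290 × 16, A = 4 640 mm², y = 8 mm, Ī = 98 987 mm⁴.
Web: 20 × 270, A = 5 400 mm², y = 151 mm, Ī = 32 805 000 mm⁴.
Top flange: 290 × 16, A = 4 640 mm², y = 294 mm, Ī = 98 987 mm⁴.
By symmetry the centroid is at mid-height, ȳ = 151 mm.
Transfer each piece to the horizontal axis through the centroid using Ī + A·d² with d = y − 151:
  bottom flange: d = -143 mm → contributes +94 982 347 mm⁴
  web: d = 0 mm → contributes +32 805 000 mm⁴
  top flange: d = 143 mm → contributes +94 982 347 mm⁴
Total I = 222 769 693 mm⁴.
Radius of gyration: k = √(I/A) = √(222 769 693 / 14 680) = 123.19 mm.

k_x ≈ 123 mm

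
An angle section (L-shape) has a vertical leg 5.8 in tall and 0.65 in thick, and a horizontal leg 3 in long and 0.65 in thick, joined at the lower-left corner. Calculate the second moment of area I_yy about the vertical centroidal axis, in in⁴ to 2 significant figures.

I_yy ≈ 3.3 in⁴

Break the section into simple shapes (no overlaps), measuring from the bottom-left corner of the bounding box.
Vertical leg: 0.65 × 5.8, A = 3.77 in², x = 0.325 in, Ī = 0.1327 in⁴.
Horizontal leg (remainder): 2.35 × 0.65, A = 1.528 in², x = 1.825 in, Ī = 0.703 in⁴.
Centroid: x̄ = ΣA·x / ΣA = 0.7575 in.
Transfer each piece to the vertical centroidal axis using Ī + A·d² with d = x − 0.7575:
  vertical leg: d = -0.4325 in → contributes +0.838 in⁴
  horizontal leg (remainder): d = 1.067 in → contributes +2.444 in⁴
Total I = 3.282 in⁴.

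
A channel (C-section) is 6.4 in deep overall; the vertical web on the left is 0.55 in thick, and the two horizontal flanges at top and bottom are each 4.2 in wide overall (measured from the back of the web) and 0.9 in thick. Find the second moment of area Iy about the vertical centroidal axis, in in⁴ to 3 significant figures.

Iy ≈ 17.5 in⁴

Decompose the section into non-overlapping parts with the origin at the bottom-left of its bounding rectangle.
Web: 0.55 × 6.4, A = 3.52 in², x = 0.275 in, Ī = 0.088733 in⁴.
Top flange (beyond web): 3.65 × 0.9, A = 3.285 in², x = 2.375 in, Ī = 3.647 in⁴.
Bottom flange (beyond web): 3.65 × 0.9, A = 3.285 in², x = 2.375 in, Ī = 3.647 in⁴.
Centroid: x̄ = ΣA·x / ΣA = 1.6424 in.
Transfer each piece to the vertical centroidal axis using Ī + A·d² with d = x − 1.6424:
  web: d = -1.3674 in → contributes +6.6703 in⁴
  top flange (beyond web): d = 0.73261 in → contributes +5.4101 in⁴
  bottom flange (beyond web): d = 0.73261 in → contributes +5.4101 in⁴
Total I = 17.491 in⁴.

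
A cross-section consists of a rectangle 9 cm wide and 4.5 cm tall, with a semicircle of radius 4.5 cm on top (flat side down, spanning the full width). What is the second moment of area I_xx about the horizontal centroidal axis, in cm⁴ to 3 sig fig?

Decompose the section into non-overlapping parts with the origin at the bottom-left of its bounding rectangle.
Rectangular body: 9 × 4.5, A = 40.5 cm², y = 2.25 cm, Ī = 68.344 cm⁴.
Semicircular cap: semicircle r = 4.5, A = 31.809 cm², y = 6.4099 cm, Ī = 45.007 cm⁴.
Centroid: ȳ = ΣA·y / ΣA = 4.0799 cm.
Transfer each piece to the horizontal centroidal axis using Ī + A·d² with d = y − 4.0799:
  rectangular body: d = -1.8299 cm → contributes +203.96 cm⁴
  semicircular cap: d = 2.3299 cm → contributes +217.68 cm⁴
Total I = 421.65 cm⁴.

I_xx ≈ 422 cm⁴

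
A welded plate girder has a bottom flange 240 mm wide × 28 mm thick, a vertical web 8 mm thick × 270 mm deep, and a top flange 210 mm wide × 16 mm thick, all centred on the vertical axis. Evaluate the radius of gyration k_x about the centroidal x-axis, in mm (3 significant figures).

Treat the section as a set of non-overlapping primitives; coordinates are from the bounding-box lower-left.
Bottom plate: 240 × 28, A = 6 720 mm², y = 14 mm, Ī = 439 040 mm⁴.
Web plate: 8 × 270, A = 2 160 mm², y = 163 mm, Ī = 13 122 000 mm⁴.
Top plate: 210 × 16, A = 3 360 mm², y = 306 mm, Ī = 71 680 mm⁴.
Centroid: ȳ = ΣA·y / ΣA = 120.45 mm.
Transfer each piece to the centroidal x-axis using Ī + A·d² with d = y − 120.45:
  bottom plate: d = -106.45 mm → contributes +76 588 811 mm⁴
  web plate: d = 42.549 mm → contributes +17 032 505 mm⁴
  top plate: d = 185.55 mm → contributes +115 751 234 mm⁴
Total I = 209 372 551 mm⁴.
Radius of gyration: k = √(I/A) = √(209 372 551 / 12 240) = 130.79 mm.

k_x ≈ 131 mm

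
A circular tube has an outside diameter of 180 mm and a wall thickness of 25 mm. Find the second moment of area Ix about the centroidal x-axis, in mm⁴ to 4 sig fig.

Split into non-overlapping primitives; take the origin at the lower-left of the bounding box.
Outer circle: ⌀180, A = 25446.9 mm², y = 90 mm, Ī = 51 529 974 mm⁴.
Bore (subtracted): ⌀130, A = 13273.2 mm², y = 90 mm, Ī = 14 019 848 mm⁴.
By symmetry the centroid is at mid-height, ȳ = 90 mm.
All pieces are centred on the centroidal x-axis, so I = ΣĪ (holes subtracted) = 37 510 125 mm⁴.

Ix ≈ 3.751 × 10⁷ mm⁴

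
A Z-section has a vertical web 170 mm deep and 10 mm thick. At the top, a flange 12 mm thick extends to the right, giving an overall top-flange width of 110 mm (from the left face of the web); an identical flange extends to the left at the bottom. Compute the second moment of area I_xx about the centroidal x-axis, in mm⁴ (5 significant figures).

I_xx ≈ 1.9101 × 10⁷ mm⁴

Split into non-overlapping primitives; take the origin at the lower-left of the bounding box.
Web: 10 × 170, A = 1 700 mm², y = 85 mm, Ī = 4 094 167 mm⁴.
Top flange (beyond web): 100 × 12, A = 1 200 mm², y = 164 mm, Ī = 14 400 mm⁴.
Bottom flange (beyond web): 100 × 12, A = 1 200 mm², y = 6 mm, Ī = 14 400 mm⁴.
Centroid: ȳ = ΣA·y / ΣA = 85 mm.
Transfer each piece to the centroidal x-axis using Ī + A·d² with d = y − 85:
  web: d = 0 mm → contributes +4 094 167 mm⁴
  top flange (beyond web): d = 79 mm → contributes +7 503 600 mm⁴
  bottom flange (beyond web): d = -79 mm → contributes +7 503 600 mm⁴
Total I = 19 101 367 mm⁴.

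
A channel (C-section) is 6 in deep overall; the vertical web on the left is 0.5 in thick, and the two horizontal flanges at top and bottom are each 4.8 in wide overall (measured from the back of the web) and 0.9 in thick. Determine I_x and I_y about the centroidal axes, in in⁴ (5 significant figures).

Split into non-overlapping primitives; take the origin at the lower-left of the bounding box.
Web: 0.5 × 6, A = 3 in², y = 3 in, Ī = 9 in⁴.
Top flange (beyond web): 4.3 × 0.9, A = 3.87 in², y = 5.55 in, Ī = 0.261225 in⁴.
Bottom flange (beyond web): 4.3 × 0.9, A = 3.87 in², y = 0.45 in, Ī = 0.261225 in⁴.
By symmetry the centroid is at mid-height, ȳ = 3 in.
Transfer each piece to the centroidal x-axis using Ī + A·d² with d = y − 3:
  web: d = 0 in → contributes +9 in⁴
  top flange (beyond web): d = 2.55 in → contributes +25.4259 in⁴
  bottom flange (beyond web): d = -2.55 in → contributes +25.4259 in⁴
Total I = 59.8518 in⁴.
For the y-axis: x̄ = 1.979609 in.
Repeating about the centroidal y-axis gives I_y = 24.44173 in⁴.

I_x ≈ 59.852 in⁴, I_y ≈ 24.442 in⁴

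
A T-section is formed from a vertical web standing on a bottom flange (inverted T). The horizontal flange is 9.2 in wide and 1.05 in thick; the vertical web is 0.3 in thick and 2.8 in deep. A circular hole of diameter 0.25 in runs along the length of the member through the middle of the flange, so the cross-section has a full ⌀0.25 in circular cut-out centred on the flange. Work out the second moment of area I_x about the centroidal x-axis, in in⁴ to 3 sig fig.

Split into non-overlapping primitives; take the origin at the lower-left of the bounding box.
Flange: 9.2 × 1.05, A = 9.66 in², y = 0.525 in, Ī = 0.88751 in⁴.
Web: 0.3 × 2.8, A = 0.84 in², y = 2.45 in, Ī = 0.5488 in⁴.
Hole (subtracted): ⌀0.25, A = 0.049087 in², y = 0.525 in, Ī = 0.00019175 in⁴.
Centroid: ȳ = ΣA·y / ΣA = 0.67972 in.
Transfer each piece to the centroidal x-axis using Ī + A·d² with d = y − 0.67972:
  flange: d = -0.15472 in → contributes +1.1188 in⁴
  web: d = 1.7703 in → contributes +3.1813 in⁴
  hole: d = -0.15472 in → contributes −0.0013669 in⁴
Total I = 4.2987 in⁴.

I_x ≈ 4.30 in⁴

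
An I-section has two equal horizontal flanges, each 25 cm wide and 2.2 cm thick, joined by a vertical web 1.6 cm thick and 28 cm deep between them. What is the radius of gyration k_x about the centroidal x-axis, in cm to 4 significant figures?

Treat the section as a set of non-overlapping primitives; coordinates are from the bounding-box lower-left.
Bottom flange: 25 × 2.2, A = 55 cm², y = 1.1 cm, Ī = 22.1833 cm⁴.
Web: 1.6 × 28, A = 44.8 cm², y = 16.2 cm, Ī = 2926.93 cm⁴.
Top flange: 25 × 2.2, A = 55 cm², y = 31.3 cm, Ī = 22.1833 cm⁴.
By symmetry the centroid is at mid-height, ȳ = 16.2 cm.
Transfer each piece to the centroidal x-axis using Ī + A·d² with d = y − 16.2:
  bottom flange: d = -15.1 cm → contributes +12562.7 cm⁴
  web: d = 0 cm → contributes +2926.93 cm⁴
  top flange: d = 15.1 cm → contributes +12562.7 cm⁴
Total I = 28052.4 cm⁴.
Radius of gyration: k = √(I/A) = √(28052.4 / 154.8) = 13.4617 cm.

k_x ≈ 13.46 cm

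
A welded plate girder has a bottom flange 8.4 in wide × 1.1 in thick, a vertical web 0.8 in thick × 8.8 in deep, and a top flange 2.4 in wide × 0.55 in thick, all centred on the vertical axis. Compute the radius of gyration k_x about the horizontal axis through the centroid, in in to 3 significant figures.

k_x ≈ 3.48 in

Decompose the section into non-overlapping parts with the origin at the bottom-left of its bounding rectangle.
Bottom plate: 8.4 × 1.1, A = 9.24 in², y = 0.55 in, Ī = 0.9317 in⁴.
Web plate: 0.8 × 8.8, A = 7.04 in², y = 5.5 in, Ī = 45.431 in⁴.
Top plate: 2.4 × 0.55, A = 1.32 in², y = 10.175 in, Ī = 0.033275 in⁴.
Centroid: ȳ = ΣA·y / ΣA = 3.2519 in.
Transfer each piece to the horizontal axis through the centroid using Ī + A·d² with d = y − 3.2519:
  bottom plate: d = -2.7019 in → contributes +68.385 in⁴
  web plate: d = 2.2481 in → contributes +81.012 in⁴
  top plate: d = 6.9231 in → contributes +63.3 in⁴
Total I = 212.7 in⁴.
Radius of gyration: k = √(I/A) = √(212.7 / 17.6) = 3.4764 in.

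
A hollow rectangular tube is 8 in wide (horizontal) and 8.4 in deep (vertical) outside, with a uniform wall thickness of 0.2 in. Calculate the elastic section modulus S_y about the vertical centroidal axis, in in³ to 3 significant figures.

S_y ≈ 16.4 in³

Treat the section as a set of non-overlapping primitives; coordinates are from the bounding-box lower-left.
Outer rectangle: 8 × 8.4, A = 67.2 in², x = 4 in, Ī = 358.4 in⁴.
Inner void (subtracted): 7.6 × 8, A = 60.8 in², x = 4 in, Ī = 292.65 in⁴.
By symmetry the centroid is at mid-width, x̄ = 4 in.
All pieces are centred on the vertical centroidal axis, so I = ΣĪ (holes subtracted) = 65.749 in⁴.
Extreme fibre distance c = 4 in; S = I/c = 16.437 in³.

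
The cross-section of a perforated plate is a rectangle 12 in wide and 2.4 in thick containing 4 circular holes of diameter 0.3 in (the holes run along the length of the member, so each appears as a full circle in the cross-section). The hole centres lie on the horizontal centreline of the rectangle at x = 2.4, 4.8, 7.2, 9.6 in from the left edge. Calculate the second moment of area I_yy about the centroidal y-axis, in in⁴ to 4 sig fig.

Break the section into simple shapes (no overlaps), measuring from the bottom-left corner of the bounding box.
Plate: 12 × 2.4, A = 28.8 in², x = 6 in, Ī = 345.6 in⁴.
Hole 1 (subtracted): ⌀0.3, A = 0.0706858 in², x = 2.4 in, Ī = 0.000397608 in⁴.
Hole 2 (subtracted): ⌀0.3, A = 0.0706858 in², x = 4.8 in, Ī = 0.000397608 in⁴.
Hole 3 (subtracted): ⌀0.3, A = 0.0706858 in², x = 7.2 in, Ī = 0.000397608 in⁴.
Hole 4 (subtracted): ⌀0.3, A = 0.0706858 in², x = 9.6 in, Ī = 0.000397608 in⁴.
By symmetry the centroid is at mid-width, x̄ = 6 in.
Transfer each piece to the centroidal y-axis using Ī + A·d² with d = x − 6:
  plate: d = 0 in → contributes +345.6 in⁴
  hole 1: d = -3.6 in → contributes −0.916486 in⁴
  hole 2: d = -1.2 in → contributes −0.102185 in⁴
  hole 3: d = 1.2 in → contributes −0.102185 in⁴
  hole 4: d = 3.6 in → contributes −0.916486 in⁴
Total I = 343.563 in⁴.

I_yy ≈ 343.6 in⁴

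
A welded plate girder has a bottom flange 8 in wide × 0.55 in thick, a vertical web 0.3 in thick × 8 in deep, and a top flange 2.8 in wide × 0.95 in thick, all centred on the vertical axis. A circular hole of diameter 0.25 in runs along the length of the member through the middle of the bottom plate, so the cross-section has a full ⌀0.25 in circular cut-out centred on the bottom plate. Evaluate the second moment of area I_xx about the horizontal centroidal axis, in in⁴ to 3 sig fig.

Decompose the section into non-overlapping parts with the origin at the bottom-left of its bounding rectangle.
Bottom plate: 8 × 0.55, A = 4.4 in², y = 0.275 in, Ī = 0.11092 in⁴.
Web plate: 0.3 × 8, A = 2.4 in², y = 4.55 in, Ī = 12.8 in⁴.
Top plate: 2.8 × 0.95, A = 2.66 in², y = 9.025 in, Ī = 0.20005 in⁴.
Hole (subtracted): ⌀0.25, A = 0.049087 in², y = 0.275 in, Ī = 0.00019175 in⁴.
Centroid: ȳ = ΣA·y / ΣA = 3.8384 in.
Transfer each piece to the horizontal centroidal axis using Ī + A·d² with d = y − 3.8384:
  bottom plate: d = -3.5634 in → contributes +55.982 in⁴
  web plate: d = 0.71158 in → contributes +14.015 in⁴
  top plate: d = 5.1866 in → contributes +71.756 in⁴
  hole: d = -3.5634 in → contributes −0.6235 in⁴
Total I = 141.13 in⁴.

I_xx ≈ 141 in⁴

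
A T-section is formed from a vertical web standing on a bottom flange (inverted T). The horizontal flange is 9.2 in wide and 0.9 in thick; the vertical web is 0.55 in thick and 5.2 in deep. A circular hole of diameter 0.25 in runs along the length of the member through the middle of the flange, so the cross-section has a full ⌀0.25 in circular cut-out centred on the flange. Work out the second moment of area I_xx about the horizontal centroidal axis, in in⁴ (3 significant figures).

I_xx ≈ 26.7 in⁴

Decompose the section into non-overlapping parts with the origin at the bottom-left of its bounding rectangle.
Flange: 9.2 × 0.9, A = 8.28 in², y = 0.45 in, Ī = 0.5589 in⁴.
Web: 0.55 × 5.2, A = 2.86 in², y = 3.5 in, Ī = 6.4445 in⁴.
Hole (subtracted): ⌀0.25, A = 0.049087 in², y = 0.45 in, Ī = 0.00019175 in⁴.
Centroid: ȳ = ΣA·y / ΣA = 1.2365 in.
Transfer each piece to the horizontal centroidal axis using Ī + A·d² with d = y − 1.2365:
  flange: d = -0.7865 in → contributes +5.6808 in⁴
  web: d = 2.2635 in → contributes +21.098 in⁴
  hole: d = -0.7865 in → contributes −0.030556 in⁴
Total I = 26.748 in⁴.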